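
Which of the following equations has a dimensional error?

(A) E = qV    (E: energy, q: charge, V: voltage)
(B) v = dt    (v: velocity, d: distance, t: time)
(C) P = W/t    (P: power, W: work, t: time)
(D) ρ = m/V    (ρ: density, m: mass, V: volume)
(B) v = dt

The equation (B) v = dt is dimensionally incorrect.

LHS (v): [L T^-1]
RHS (dt): [L T] ✗

The dimensions do not match. The other three equations balance.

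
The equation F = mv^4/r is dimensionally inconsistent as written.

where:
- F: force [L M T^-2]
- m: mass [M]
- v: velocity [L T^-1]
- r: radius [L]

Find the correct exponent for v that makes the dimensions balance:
The exponent of v should be 2: F = mv^2/r

The LHS F has dimensions [L M T^-2]; v has dimensions [L T^-1].
As written, the RHS mv^4/r (exponent 4 on v) has dimensions [L^3 M T^-4], which does not match.
With exponent 2, the RHS mv^2/r has dimensions [L M T^-2], matching the LHS.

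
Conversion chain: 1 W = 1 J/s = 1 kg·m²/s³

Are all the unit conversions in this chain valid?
The chain is correct (no errors).

Correct: Watt is Joule per second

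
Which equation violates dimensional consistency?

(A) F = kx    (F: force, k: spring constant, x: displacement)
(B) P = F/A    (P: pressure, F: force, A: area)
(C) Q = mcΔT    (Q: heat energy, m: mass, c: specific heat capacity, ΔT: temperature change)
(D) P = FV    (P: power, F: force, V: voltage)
(D) P = FV

The equation (D) P = FV is dimensionally incorrect.

LHS (P): [L^2 M T^-3]
RHS (FV): [I^-1 L^3 M^2 T^-5] ✗

The dimensions do not match. The other three equations balance.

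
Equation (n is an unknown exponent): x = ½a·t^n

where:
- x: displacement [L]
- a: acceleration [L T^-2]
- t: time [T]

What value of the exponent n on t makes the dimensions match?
n = 2

x has dimensions [L]; t has dimensions [T].
The rest of the RHS has dimensions [L T^-2], so t^n must supply [T^2].
With n = 2: ½a·t^2 has dimensions [L], matching the LHS ✓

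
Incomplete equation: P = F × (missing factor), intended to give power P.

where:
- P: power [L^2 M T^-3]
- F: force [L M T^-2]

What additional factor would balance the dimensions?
v (velocity), dimensions [L T^-1]

P has dimensions [L^2 M T^-3] and F has dimensions [L M T^-2].
The missing factor must have dimensions [L^2 M T^-3] / [L M T^-2] = [L T^-1], i.e. velocity (v).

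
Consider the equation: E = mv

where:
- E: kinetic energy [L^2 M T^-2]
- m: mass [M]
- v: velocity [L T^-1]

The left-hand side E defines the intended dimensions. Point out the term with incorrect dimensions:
The right-hand side term mv

E has dimensions [L^2 M T^-2], but mv has dimensions [L M T^-1], so the term mv is dimensionally wrong for E.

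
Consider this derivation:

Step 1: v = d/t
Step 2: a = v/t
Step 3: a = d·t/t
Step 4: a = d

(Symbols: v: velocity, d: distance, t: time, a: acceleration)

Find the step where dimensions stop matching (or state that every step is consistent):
Step 3

Step 1: v = d/t → LHS [L T^-1], RHS [L T^-1] ✓
Step 2: a = v/t → LHS [L T^-2], RHS [L T^-2] ✓
Step 3: a = d·t/t → LHS [L T^-2], RHS [L] ✗

The first dimensional inconsistency appears in step 3: a = d·t/t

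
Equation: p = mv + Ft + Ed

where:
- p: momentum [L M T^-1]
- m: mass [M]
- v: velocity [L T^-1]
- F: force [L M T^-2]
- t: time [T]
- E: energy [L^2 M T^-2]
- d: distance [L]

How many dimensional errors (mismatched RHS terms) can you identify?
1

LHS p: [L M T^-1]
- mv: [L M T^-1] ✓
- Ft: [L M T^-1] ✓
- Ed: [L^3 M T^-2] ✗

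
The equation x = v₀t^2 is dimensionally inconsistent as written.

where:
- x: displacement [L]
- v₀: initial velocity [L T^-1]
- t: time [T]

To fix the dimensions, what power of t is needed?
The exponent of t should be 1: x = v₀t

The LHS x has dimensions [L]; t has dimensions [T].
As written, the RHS v₀t^2 (exponent 2 on t) has dimensions [L T], which does not match.
With exponent 1, the RHS v₀t has dimensions [L], matching the LHS.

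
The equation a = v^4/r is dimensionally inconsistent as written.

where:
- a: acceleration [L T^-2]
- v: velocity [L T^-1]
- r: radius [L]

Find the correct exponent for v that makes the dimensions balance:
The exponent of v should be 2: a = v^2/r

The LHS a has dimensions [L T^-2]; v has dimensions [L T^-1].
As written, the RHS v^4/r (exponent 4 on v) has dimensions [L^3 T^-4], which does not match.
With exponent 2, the RHS v^2/r has dimensions [L T^-2], matching the LHS.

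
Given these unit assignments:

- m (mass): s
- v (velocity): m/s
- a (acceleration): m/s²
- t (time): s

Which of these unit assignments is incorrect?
m

The variable m (mass) should have units kg, not s.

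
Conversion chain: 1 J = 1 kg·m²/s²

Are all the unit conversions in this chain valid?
The chain is correct (no errors).

Correct: Joule is defined as kg·m²/s²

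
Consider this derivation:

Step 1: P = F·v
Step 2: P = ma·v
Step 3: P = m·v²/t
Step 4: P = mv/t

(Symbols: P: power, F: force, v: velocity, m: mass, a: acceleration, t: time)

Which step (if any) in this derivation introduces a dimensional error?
Step 4

Step 1: P = F·v → LHS [L^2 M T^-3], RHS [L^2 M T^-3] ✓
Step 2: P = ma·v → LHS [L^2 M T^-3], RHS [L^2 M T^-3] ✓
Step 3: P = m·v²/t → LHS [L^2 M T^-3], RHS [L^2 M T^-3] ✓
Step 4: P = mv/t → LHS [L^2 M T^-3], RHS [L M T^-2] ✗

The first dimensional inconsistency appears in step 4: P = mv/t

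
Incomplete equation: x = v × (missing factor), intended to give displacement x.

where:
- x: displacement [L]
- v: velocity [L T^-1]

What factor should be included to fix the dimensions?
t (time), dimensions [T]

x has dimensions [L] and v has dimensions [L T^-1].
The missing factor must have dimensions [L] / [L T^-1] = [T], i.e. time (t).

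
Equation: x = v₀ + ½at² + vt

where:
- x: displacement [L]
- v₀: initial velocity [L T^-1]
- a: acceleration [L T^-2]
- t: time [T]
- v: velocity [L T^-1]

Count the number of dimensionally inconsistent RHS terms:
1

LHS x: [L]
- v₀: [L T^-1] ✗
- ½at²: [L] ✓
- vt: [L] ✓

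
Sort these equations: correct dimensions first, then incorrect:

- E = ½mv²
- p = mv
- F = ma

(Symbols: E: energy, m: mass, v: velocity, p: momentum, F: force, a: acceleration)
Dimensionally correct: E = ½mv², p = mv, F = ma
Dimensionally incorrect: none
Ordered (correct first, then incorrect): E = ½mv², p = mv, F = ma

- E = ½mv²: LHS [L^2 M T^-2], RHS [L^2 M T^-2] → correct ✓
- p = mv: LHS [L M T^-1], RHS [L M T^-1] → correct ✓
- F = ma: LHS [L M T^-2], RHS [L M T^-2] → correct ✓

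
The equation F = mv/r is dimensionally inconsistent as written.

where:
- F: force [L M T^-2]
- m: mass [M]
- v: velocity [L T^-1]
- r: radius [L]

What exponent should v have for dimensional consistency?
The exponent of v should be 2: F = mv^2/r

The LHS F has dimensions [L M T^-2]; v has dimensions [L T^-1].
As written, the RHS mv/r (exponent 1 on v) has dimensions [M T^-1], which does not match.
With exponent 2, the RHS mv^2/r has dimensions [L M T^-2], matching the LHS.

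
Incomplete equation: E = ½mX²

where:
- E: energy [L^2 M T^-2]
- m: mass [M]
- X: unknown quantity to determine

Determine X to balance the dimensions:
X = v (velocity), dimensions [L T^-1]

E has dimensions [L^2 M T^-2]; the rest of the RHS (½m) has dimensions [M].
So X² must have dimensions [L^2 T^-2], i.e. X has dimensions [L T^-1] — X = v (velocity).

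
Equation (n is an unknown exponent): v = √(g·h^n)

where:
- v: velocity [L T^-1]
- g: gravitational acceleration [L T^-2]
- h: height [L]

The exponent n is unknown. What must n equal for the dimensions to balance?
n = 1

v has dimensions [L T^-1]; h has dimensions [L].
With n = 1: √(g·h^1) has dimensions [L T^-1], matching the LHS ✓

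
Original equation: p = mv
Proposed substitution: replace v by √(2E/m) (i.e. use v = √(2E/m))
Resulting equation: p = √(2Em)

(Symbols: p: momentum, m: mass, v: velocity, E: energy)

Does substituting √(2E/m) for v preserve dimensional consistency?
Yes

[v] = [L T^-1] and [√(2E/m)] = [L T^-1]. These match, so the substitution replaces a quantity by one of the same dimensions and the result p = √(2Em) has LHS [L M T^-1] vs RHS [L M T^-1] — still consistent.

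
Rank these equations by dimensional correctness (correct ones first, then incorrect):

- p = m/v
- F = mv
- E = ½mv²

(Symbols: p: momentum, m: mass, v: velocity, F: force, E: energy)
Dimensionally correct: E = ½mv²
Dimensionally incorrect: p = m/v, F = mv
Ordered (correct first, then incorrect): E = ½mv², p = m/v, F = mv

- p = m/v: LHS [L M T^-1], RHS [L^-1 M T] → incorrect ✗
- F = mv: LHS [L M T^-2], RHS [L M T^-1] → incorrect ✗
- E = ½mv²: LHS [L^2 M T^-2], RHS [L^2 M T^-2] → correct ✓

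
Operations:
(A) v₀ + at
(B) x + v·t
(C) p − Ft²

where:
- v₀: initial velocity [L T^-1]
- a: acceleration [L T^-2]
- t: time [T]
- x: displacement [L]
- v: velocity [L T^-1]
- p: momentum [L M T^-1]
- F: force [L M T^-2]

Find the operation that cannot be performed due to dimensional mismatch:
(C) p − Ft²

(A) v₀ + at: v₀ [L T^-1] and at [L T^-1] — same dimensions ✓
(B) x + v·t: x [L] and v·t [L] — same dimensions ✓
(C) p − Ft²: p [L M T^-1] and Ft² [L M] — different dimensions cannot be added/subtracted ✗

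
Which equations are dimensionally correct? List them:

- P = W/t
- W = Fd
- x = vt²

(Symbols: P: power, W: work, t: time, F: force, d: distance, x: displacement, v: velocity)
Dimensionally correct: P = W/t, W = Fd
Dimensionally incorrect: x = vt²
Ordered (correct first, then incorrect): P = W/t, W = Fd, x = vt²

- P = W/t: LHS [L^2 M T^-3], RHS [L^2 M T^-3] → correct ✓
- W = Fd: LHS [L^2 M T^-2], RHS [L^2 M T^-2] → correct ✓
- x = vt²: LHS [L], RHS [L T] → incorrect ✗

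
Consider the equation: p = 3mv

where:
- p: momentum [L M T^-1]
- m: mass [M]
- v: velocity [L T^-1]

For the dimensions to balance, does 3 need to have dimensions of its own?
No

p has dimensions [L M T^-1] and mv already has dimensions [L M T^-1], so the equation balances without 3 contributing any dimensions. 3 is a pure (dimensionless) number; changing or removing it would not affect dimensional consistency.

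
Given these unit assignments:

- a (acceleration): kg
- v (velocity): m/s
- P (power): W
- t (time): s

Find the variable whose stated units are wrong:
a

The variable a (acceleration) should have units m/s², not kg.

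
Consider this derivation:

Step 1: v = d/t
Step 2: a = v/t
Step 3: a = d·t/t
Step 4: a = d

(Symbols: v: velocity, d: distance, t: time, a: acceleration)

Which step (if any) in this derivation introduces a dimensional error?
Step 3

Step 1: v = d/t → LHS [L T^-1], RHS [L T^-1] ✓
Step 2: a = v/t → LHS [L T^-2], RHS [L T^-2] ✓
Step 3: a = d·t/t → LHS [L T^-2], RHS [L] ✗

The first dimensional inconsistency appears in step 3: a = d·t/t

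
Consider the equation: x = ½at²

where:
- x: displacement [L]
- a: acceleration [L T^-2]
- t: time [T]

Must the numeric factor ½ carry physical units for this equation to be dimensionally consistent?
No

x has dimensions [L] and at² already has dimensions [L], so the equation balances without ½ contributing any dimensions. ½ is a pure (dimensionless) number; changing or removing it would not affect dimensional consistency.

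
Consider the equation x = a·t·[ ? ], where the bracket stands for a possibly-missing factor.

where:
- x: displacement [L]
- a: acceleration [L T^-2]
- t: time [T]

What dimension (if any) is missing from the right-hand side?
[T] — time (e.g. t)

x has dimensions [L]; a·t has dimensions [L T^-1].
The bracketed factor must supply [L] / [L T^-1] = [T].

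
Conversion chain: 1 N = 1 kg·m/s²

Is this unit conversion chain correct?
The chain is correct (no errors).

Correct: Newton is defined as kg·m/s²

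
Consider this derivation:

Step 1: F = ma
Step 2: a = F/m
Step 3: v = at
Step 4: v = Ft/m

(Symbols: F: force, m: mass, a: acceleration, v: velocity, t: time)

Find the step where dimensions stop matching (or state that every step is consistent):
No step introduces an error — all steps are dimensionally consistent.

Step 1: F = ma → LHS [L M T^-2], RHS [L M T^-2] ✓
Step 2: a = F/m → LHS [L T^-2], RHS [L T^-2] ✓
Step 3: v = at → LHS [L T^-1], RHS [L T^-1] ✓
Step 4: v = Ft/m → LHS [L T^-1], RHS [L T^-1] ✓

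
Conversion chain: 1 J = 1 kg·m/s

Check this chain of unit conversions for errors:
The chain is incorrect (it contains an error).

Incorrect: Joule is kg·m²/s², not kg·m/s (that is momentum)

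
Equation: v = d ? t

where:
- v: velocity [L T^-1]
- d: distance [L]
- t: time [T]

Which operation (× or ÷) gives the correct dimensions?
division (÷): v = d ÷ t

v [L T^-1]; d [L]; t [T].
d × t → [L T] ✗
d ÷ t → [L T^-1] ✓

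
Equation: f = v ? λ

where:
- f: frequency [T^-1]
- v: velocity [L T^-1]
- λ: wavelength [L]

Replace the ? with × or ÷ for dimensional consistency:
division (÷): f = v ÷ λ

f [T^-1]; v [L T^-1]; λ [L].
v × λ → [L^2 T^-1] ✗
v ÷ λ → [T^-1] ✓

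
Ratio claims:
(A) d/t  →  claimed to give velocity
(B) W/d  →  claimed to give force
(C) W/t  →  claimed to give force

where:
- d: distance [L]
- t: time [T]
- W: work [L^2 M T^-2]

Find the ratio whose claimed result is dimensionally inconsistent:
(C) W/t does not give force

(A) d/t: [L T^-1] = velocity [L T^-1] ✓
(B) W/d: [L M T^-2] = force [L M T^-2] ✓
(C) W/t: [L^2 M T^-3] ≠ force [L M T^-2] ✗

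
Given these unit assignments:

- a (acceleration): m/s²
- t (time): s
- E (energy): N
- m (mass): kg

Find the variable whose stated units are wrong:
E

The variable E (energy) should have units J, not N.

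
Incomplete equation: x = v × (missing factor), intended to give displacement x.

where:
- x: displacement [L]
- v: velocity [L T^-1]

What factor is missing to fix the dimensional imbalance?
t (time), dimensions [T]

x has dimensions [L] and v has dimensions [L T^-1].
The missing factor must have dimensions [L] / [L T^-1] = [T], i.e. time (t).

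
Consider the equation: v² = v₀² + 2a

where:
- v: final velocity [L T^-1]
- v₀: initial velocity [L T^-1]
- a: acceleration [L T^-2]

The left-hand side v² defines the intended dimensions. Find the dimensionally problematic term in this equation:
The term 2a

Checking each RHS term against the LHS:
- v₀²: [L^2 T^-2] — matches v² [L^2 T^-2] ✓
- 2a: [L T^-2] — does NOT match v² [L^2 T^-2] ✗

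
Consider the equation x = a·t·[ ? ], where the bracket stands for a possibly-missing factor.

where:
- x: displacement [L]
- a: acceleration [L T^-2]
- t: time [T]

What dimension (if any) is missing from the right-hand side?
[T] — time (e.g. t)

x has dimensions [L]; a·t has dimensions [L T^-1].
The bracketed factor must supply [L] / [L T^-1] = [T].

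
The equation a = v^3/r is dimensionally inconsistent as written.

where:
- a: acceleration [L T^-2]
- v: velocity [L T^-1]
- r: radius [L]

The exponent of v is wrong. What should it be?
The exponent of v should be 2: a = v^2/r

The LHS a has dimensions [L T^-2]; v has dimensions [L T^-1].
As written, the RHS v^3/r (exponent 3 on v) has dimensions [L^2 T^-3], which does not match.
With exponent 2, the RHS v^2/r has dimensions [L T^-2], matching the LHS.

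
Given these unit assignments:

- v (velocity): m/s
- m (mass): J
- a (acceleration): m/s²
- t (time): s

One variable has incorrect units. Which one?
m

The variable m (mass) should have units kg, not J.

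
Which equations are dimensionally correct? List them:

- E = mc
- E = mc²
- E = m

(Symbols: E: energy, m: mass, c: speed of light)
Dimensionally correct: E = mc²
Dimensionally incorrect: E = mc, E = m
Ordered (correct first, then incorrect): E = mc², E = mc, E = m

- E = mc: LHS [L^2 M T^-2], RHS [L M T^-1] → incorrect ✗
- E = mc²: LHS [L^2 M T^-2], RHS [L^2 M T^-2] → correct ✓
- E = m: LHS [L^2 M T^-2], RHS [M] → incorrect ✗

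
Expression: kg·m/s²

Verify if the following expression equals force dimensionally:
Yes

The expression kg·m/s² has dimensions [L M T^-2], which is exactly force [L M T^-2].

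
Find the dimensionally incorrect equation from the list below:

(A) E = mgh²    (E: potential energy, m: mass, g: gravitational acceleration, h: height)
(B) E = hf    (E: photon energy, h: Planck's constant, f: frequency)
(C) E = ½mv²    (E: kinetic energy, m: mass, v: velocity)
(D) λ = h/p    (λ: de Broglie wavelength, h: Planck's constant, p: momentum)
(A) E = mgh²

The equation (A) E = mgh² is dimensionally incorrect.

LHS (E): [L^2 M T^-2]
RHS (mgh²): [L^3 M T^-2] ✗

The dimensions do not match. The other three equations balance.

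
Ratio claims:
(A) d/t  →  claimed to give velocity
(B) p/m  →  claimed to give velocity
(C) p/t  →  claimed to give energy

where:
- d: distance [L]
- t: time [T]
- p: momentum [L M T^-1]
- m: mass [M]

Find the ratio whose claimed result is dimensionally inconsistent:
(C) p/t does not give energy

(A) d/t: [L T^-1] = velocity [L T^-1] ✓
(B) p/m: [L T^-1] = velocity [L T^-1] ✓
(C) p/t: [L M T^-2] ≠ energy [L^2 M T^-2] ✗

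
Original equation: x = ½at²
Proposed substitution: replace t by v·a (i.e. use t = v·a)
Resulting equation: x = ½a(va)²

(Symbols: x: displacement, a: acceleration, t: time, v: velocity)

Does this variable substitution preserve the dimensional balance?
No

[t] = [T] and [v·a] = [L^2 T^-3]. These differ, so the substitution replaces a quantity by one of different dimensions and the result x = ½a(va)² has LHS [L] vs RHS [L^5 T^-8] — inconsistent.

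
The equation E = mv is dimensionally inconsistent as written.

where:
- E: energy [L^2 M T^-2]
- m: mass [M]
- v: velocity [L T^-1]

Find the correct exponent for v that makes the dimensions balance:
The exponent of v should be 2: E = mv^2

The LHS E has dimensions [L^2 M T^-2]; v has dimensions [L T^-1].
As written, the RHS mv (exponent 1 on v) has dimensions [L M T^-1], which does not match.
With exponent 2, the RHS mv^2 has dimensions [L^2 M T^-2], matching the LHS.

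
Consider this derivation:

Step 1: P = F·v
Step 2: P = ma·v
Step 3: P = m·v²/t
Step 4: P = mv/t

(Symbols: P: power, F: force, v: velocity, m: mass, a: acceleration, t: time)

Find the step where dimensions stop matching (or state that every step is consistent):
Step 4

Step 1: P = F·v → LHS [L^2 M T^-3], RHS [L^2 M T^-3] ✓
Step 2: P = ma·v → LHS [L^2 M T^-3], RHS [L^2 M T^-3] ✓
Step 3: P = m·v²/t → LHS [L^2 M T^-3], RHS [L^2 M T^-3] ✓
Step 4: P = mv/t → LHS [L^2 M T^-3], RHS [L M T^-2] ✗

The first dimensional inconsistency appears in step 4: P = mv/t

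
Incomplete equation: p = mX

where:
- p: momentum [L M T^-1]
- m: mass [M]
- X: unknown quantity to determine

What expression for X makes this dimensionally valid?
X = v (velocity), dimensions [L T^-1]

p has dimensions [L M T^-1]; the rest of the RHS (m) has dimensions [M].
So X must have dimensions [L T^-1] — X = v (velocity).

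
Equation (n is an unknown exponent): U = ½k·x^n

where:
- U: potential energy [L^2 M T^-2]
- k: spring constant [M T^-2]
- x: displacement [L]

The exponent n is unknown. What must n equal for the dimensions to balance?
n = 2

U has dimensions [L^2 M T^-2]; x has dimensions [L].
The rest of the RHS has dimensions [M T^-2], so x^n must supply [L^2].
With n = 2: ½k·x^2 has dimensions [L^2 M T^-2], matching the LHS ✓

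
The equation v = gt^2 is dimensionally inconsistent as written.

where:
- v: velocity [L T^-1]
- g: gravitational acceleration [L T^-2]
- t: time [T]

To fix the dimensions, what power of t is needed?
The exponent of t should be 1: v = gt

The LHS v has dimensions [L T^-1]; t has dimensions [T].
As written, the RHS gt^2 (exponent 2 on t) has dimensions [L], which does not match.
With exponent 1, the RHS gt has dimensions [L T^-1], matching the LHS.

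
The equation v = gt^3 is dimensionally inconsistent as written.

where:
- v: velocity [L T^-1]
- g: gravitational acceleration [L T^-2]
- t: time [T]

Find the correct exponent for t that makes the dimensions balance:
The exponent of t should be 1: v = gt

The LHS v has dimensions [L T^-1]; t has dimensions [T].
As written, the RHS gt^3 (exponent 3 on t) has dimensions [L T], which does not match.
With exponent 1, the RHS gt has dimensions [L T^-1], matching the LHS.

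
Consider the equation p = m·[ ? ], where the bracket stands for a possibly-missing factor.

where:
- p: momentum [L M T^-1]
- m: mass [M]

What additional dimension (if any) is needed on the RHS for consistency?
[L T^-1] — velocity (e.g. v)

p has dimensions [L M T^-1]; m has dimensions [M].
The bracketed factor must supply [L M T^-1] / [M] = [L T^-1].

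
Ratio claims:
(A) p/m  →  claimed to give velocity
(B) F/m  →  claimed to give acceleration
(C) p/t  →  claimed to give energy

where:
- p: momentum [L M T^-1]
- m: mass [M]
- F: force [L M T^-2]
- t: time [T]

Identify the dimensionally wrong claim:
(C) p/t does not give energy

(A) p/m: [L T^-1] = velocity [L T^-1] ✓
(B) F/m: [L T^-2] = acceleration [L T^-2] ✓
(C) p/t: [L M T^-2] ≠ energy [L^2 M T^-2] ✗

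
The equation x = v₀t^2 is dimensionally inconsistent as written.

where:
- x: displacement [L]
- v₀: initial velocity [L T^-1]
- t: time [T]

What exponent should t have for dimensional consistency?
The exponent of t should be 1: x = v₀t

The LHS x has dimensions [L]; t has dimensions [T].
As written, the RHS v₀t^2 (exponent 2 on t) has dimensions [L T], which does not match.
With exponent 1, the RHS v₀t has dimensions [L], matching the LHS.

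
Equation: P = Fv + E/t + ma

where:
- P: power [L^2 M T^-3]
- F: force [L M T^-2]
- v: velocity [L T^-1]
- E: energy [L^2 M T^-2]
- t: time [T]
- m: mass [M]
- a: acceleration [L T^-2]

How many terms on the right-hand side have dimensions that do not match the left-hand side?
1

LHS P: [L^2 M T^-3]
- Fv: [L^2 M T^-3] ✓
- E/t: [L^2 M T^-3] ✓
- ma: [L M T^-2] ✗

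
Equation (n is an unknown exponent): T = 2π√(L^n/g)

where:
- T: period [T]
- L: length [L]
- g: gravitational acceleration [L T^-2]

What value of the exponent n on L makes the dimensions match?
n = 1

T has dimensions [T]; L has dimensions [L].
With n = 1: 2π√(L^1/g) has dimensions [T], matching the LHS ✓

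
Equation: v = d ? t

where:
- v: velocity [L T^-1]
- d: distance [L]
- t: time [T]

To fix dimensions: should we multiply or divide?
division (÷): v = d ÷ t

v [L T^-1]; d [L]; t [T].
d × t → [L T] ✗
d ÷ t → [L T^-1] ✓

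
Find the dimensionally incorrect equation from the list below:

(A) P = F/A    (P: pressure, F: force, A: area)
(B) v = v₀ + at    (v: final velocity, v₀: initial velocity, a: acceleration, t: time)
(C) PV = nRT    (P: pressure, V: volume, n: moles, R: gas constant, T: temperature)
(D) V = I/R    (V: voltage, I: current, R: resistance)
(D) V = I/R

The equation (D) V = I/R is dimensionally incorrect.

LHS (V): [I^-1 L^2 M T^-3]
RHS (I/R): [I^3 L^-2 M^-1 T^3] ✗

The dimensions do not match. The other three equations balance.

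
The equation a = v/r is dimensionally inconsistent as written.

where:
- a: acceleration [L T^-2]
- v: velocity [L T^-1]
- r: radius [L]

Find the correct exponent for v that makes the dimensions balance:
The exponent of v should be 2: a = v^2/r

The LHS a has dimensions [L T^-2]; v has dimensions [L T^-1].
As written, the RHS v/r (exponent 1 on v) has dimensions [T^-1], which does not match.
With exponent 2, the RHS v^2/r has dimensions [L T^-2], matching the LHS.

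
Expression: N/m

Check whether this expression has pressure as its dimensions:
No

The expression N/m has dimensions [M T^-2], but pressure has dimensions [L^-1 M T^-2].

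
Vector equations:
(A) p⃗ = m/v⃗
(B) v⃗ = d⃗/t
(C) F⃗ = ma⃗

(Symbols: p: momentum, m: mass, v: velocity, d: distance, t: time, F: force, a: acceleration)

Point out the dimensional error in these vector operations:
(A) p⃗ = m/v⃗

(A) p⃗ = m/v⃗: LHS [L M T^-1], RHS [L^-1 M T] ✗ — momentum is mass times velocity; should be mv⃗ (and division by a vector is undefined)
(B) v⃗ = d⃗/t: LHS [L T^-1], RHS [L T^-1] ✓ — displacement (vector) divided by time (scalar)
(C) F⃗ = ma⃗: LHS [L M T^-2], RHS [L M T^-2] ✓ — Force and acceleration are vectors, mass is a scalar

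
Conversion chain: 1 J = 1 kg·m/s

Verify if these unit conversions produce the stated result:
The chain is incorrect (it contains an error).

Incorrect: Joule is kg·m²/s², not kg·m/s (that is momentum)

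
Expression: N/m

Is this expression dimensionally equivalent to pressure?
No

The expression N/m has dimensions [M T^-2], but pressure has dimensions [L^-1 M T^-2].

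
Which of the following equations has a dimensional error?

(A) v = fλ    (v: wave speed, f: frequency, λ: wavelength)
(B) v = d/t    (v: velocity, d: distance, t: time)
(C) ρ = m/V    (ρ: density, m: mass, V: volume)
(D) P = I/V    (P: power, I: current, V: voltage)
(D) P = I/V

The equation (D) P = I/V is dimensionally incorrect.

LHS (P): [L^2 M T^-3]
RHS (I/V): [I^2 L^-2 M^-1 T^3] ✗

The dimensions do not match. The other three equations balance.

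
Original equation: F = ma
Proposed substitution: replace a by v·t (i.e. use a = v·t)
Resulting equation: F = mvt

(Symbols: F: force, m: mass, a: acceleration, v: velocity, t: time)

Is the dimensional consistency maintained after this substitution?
No

[a] = [L T^-2] and [v·t] = [L]. These differ, so the substitution replaces a quantity by one of different dimensions and the result F = mvt has LHS [L M T^-2] vs RHS [L M] — inconsistent.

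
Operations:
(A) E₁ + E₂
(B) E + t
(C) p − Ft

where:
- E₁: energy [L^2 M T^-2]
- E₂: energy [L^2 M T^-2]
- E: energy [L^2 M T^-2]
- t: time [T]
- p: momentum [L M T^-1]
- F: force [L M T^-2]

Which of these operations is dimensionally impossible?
(B) E + t

(A) E₁ + E₂: E₁ [L^2 M T^-2] and E₂ [L^2 M T^-2] — same dimensions ✓
(B) E + t: E [L^2 M T^-2] and t [T] — different dimensions cannot be added/subtracted ✗
(C) p − Ft: p [L M T^-1] and Ft [L M T^-1] — same dimensions ✓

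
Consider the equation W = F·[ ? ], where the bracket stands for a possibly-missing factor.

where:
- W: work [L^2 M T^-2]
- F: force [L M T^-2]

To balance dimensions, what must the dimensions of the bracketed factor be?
[L] — length (e.g. a distance d)

W has dimensions [L^2 M T^-2]; F has dimensions [L M T^-2].
The bracketed factor must supply [L^2 M T^-2] / [L M T^-2] = [L].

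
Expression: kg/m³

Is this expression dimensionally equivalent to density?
Yes

The expression kg/m³ has dimensions [L^-3 M], which is exactly density [L^-3 M].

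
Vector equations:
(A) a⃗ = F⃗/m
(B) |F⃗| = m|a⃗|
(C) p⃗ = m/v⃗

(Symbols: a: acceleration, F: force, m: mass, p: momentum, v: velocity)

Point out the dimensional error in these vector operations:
(C) p⃗ = m/v⃗

(A) a⃗ = F⃗/m: LHS [L T^-2], RHS [L T^-2] ✓ — force (vector) divided by mass (scalar)
(B) |F⃗| = m|a⃗|: LHS [L M T^-2], RHS [L M T^-2] ✓ — magnitudes of vectors are scalars
(C) p⃗ = m/v⃗: LHS [L M T^-1], RHS [L^-1 M T] ✗ — momentum is mass times velocity; should be mv⃗ (and division by a vector is undefined)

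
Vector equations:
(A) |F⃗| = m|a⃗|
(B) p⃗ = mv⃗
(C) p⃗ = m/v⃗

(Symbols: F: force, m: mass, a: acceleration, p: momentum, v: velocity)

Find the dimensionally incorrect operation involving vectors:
(C) p⃗ = m/v⃗

(A) |F⃗| = m|a⃗|: LHS [L M T^-2], RHS [L M T^-2] ✓ — magnitudes of vectors are scalars
(B) p⃗ = mv⃗: LHS [L M T^-1], RHS [L M T^-1] ✓ — mass (scalar) times velocity (vector)
(C) p⃗ = m/v⃗: LHS [L M T^-1], RHS [L^-1 M T] ✗ — momentum is mass times velocity; should be mv⃗ (and division by a vector is undefined)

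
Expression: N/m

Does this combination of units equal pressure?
No

The expression N/m has dimensions [M T^-2], but pressure has dimensions [L^-1 M T^-2].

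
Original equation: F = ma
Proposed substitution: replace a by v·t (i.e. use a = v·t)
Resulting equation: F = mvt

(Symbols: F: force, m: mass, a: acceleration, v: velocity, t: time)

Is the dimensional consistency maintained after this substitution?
No

[a] = [L T^-2] and [v·t] = [L]. These differ, so the substitution replaces a quantity by one of different dimensions and the result F = mvt has LHS [L M T^-2] vs RHS [L M] — inconsistent.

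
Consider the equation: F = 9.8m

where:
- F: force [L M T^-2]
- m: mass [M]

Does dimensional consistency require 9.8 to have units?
Yes

F has dimensions [L M T^-2], while m alone has dimensions [M]. For the equation to balance, the factor 9.8 must carry dimensions [L T^-2] — it is a dimensional constant (a numerical value of a physical quantity with its units suppressed), not a pure number.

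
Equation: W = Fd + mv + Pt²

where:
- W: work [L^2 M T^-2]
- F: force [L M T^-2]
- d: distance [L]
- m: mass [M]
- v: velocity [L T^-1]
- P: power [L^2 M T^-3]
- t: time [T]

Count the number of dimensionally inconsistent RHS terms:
2

LHS W: [L^2 M T^-2]
- Fd: [L^2 M T^-2] ✓
- mv: [L M T^-1] ✗
- Pt²: [L^2 M T^-1] ✗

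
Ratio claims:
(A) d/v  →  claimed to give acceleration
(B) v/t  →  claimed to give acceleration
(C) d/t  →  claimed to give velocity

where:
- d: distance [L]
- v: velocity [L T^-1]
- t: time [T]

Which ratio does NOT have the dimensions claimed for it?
(A) d/v does not give acceleration

(A) d/v: [T] ≠ acceleration [L T^-2] ✗
(B) v/t: [L T^-2] = acceleration [L T^-2] ✓
(C) d/t: [L T^-1] = velocity [L T^-1] ✓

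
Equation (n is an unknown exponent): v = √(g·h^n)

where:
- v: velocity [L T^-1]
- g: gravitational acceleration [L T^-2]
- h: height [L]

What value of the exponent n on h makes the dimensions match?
n = 1

v has dimensions [L T^-1]; h has dimensions [L].
With n = 1: √(g·h^1) has dimensions [L T^-1], matching the LHS ✓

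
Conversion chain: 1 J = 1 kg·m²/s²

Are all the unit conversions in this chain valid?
The chain is correct (no errors).

Correct: Joule is defined as kg·m²/s²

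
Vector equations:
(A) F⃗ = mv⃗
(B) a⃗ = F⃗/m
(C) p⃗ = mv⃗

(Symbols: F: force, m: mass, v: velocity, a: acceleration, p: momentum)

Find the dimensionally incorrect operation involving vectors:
(A) F⃗ = mv⃗

(A) F⃗ = mv⃗: LHS [L M T^-2], RHS [L M T^-1] ✗ — mass times velocity is momentum, not force; should be ma⃗
(B) a⃗ = F⃗/m: LHS [L T^-2], RHS [L T^-2] ✓ — force (vector) divided by mass (scalar)
(C) p⃗ = mv⃗: LHS [L M T^-1], RHS [L M T^-1] ✓ — mass (scalar) times velocity (vector)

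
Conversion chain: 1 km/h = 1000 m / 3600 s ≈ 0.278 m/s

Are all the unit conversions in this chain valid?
The chain is correct (no errors).

Correct: 1 km = 1000 m, 1 h = 3600 s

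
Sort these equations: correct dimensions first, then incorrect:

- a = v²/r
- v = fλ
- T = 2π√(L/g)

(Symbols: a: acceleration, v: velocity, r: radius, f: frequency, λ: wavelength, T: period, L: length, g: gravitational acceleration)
Dimensionally correct: a = v²/r, v = fλ, T = 2π√(L/g)
Dimensionally incorrect: none
Ordered (correct first, then incorrect): a = v²/r, v = fλ, T = 2π√(L/g)

- a = v²/r: LHS [L T^-2], RHS [L T^-2] → correct ✓
- v = fλ: LHS [L T^-1], RHS [L T^-1] → correct ✓
- T = 2π√(L/g): LHS [T], RHS [T] → correct ✓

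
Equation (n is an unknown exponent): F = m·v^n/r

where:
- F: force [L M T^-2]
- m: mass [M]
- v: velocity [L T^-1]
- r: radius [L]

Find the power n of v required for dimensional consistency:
n = 2

F has dimensions [L M T^-2]; v has dimensions [L T^-1].
The rest of the RHS has dimensions [L^-1 M], so v^n must supply [L^2 T^-2].
With n = 2: m·v^2/r has dimensions [L M T^-2], matching the LHS ✓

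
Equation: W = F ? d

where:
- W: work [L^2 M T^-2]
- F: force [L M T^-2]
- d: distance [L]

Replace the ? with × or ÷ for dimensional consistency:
multiplication (×): W = F × d

W [L^2 M T^-2]; F [L M T^-2]; d [L].
F × d → [L^2 M T^-2] ✓
F ÷ d → [M T^-2] ✗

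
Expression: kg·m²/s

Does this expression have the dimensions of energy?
No

The expression kg·m²/s has dimensions [L^2 M T^-1], but energy has dimensions [L^2 M T^-2].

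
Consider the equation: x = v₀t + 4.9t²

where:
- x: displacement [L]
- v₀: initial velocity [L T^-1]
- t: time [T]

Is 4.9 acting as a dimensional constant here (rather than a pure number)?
Yes

x has dimensions [L], while t² alone has dimensions [T^2]. For the equation to balance, the factor 4.9 must carry dimensions [L T^-2] — it is a dimensional constant (a numerical value of a physical quantity with its units suppressed), not a pure number.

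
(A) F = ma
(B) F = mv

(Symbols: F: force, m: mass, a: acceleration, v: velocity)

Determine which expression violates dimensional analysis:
(B)

(A) F = ma: LHS [L M T^-2], RHS [L M T^-2] ✓
(B) F = mv: LHS [L M T^-2], RHS [L M T^-1] ✗

Expression (B) F = mv is dimensionally incorrect.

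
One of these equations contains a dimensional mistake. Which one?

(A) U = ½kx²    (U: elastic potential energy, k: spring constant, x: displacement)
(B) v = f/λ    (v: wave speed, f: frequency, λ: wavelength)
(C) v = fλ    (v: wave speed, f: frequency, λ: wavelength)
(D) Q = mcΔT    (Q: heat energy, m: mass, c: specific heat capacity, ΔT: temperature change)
(B) v = f/λ

The equation (B) v = f/λ is dimensionally incorrect.

LHS (v): [L T^-1]
RHS (f/λ): [L^-1 T^-1] ✗

The dimensions do not match. The other three equations balance.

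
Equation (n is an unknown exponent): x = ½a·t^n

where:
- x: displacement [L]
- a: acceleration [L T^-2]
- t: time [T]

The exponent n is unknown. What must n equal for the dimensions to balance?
n = 2

x has dimensions [L]; t has dimensions [T].
The rest of the RHS has dimensions [L T^-2], so t^n must supply [T^2].
With n = 2: ½a·t^2 has dimensions [L], matching the LHS ✓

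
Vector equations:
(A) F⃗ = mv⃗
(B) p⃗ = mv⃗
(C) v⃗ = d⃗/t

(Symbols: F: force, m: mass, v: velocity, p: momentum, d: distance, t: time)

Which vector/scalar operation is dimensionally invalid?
(A) F⃗ = mv⃗

(A) F⃗ = mv⃗: LHS [L M T^-2], RHS [L M T^-1] ✗ — mass times velocity is momentum, not force; should be ma⃗
(B) p⃗ = mv⃗: LHS [L M T^-1], RHS [L M T^-1] ✓ — mass (scalar) times velocity (vector)
(C) v⃗ = d⃗/t: LHS [L T^-1], RHS [L T^-1] ✓ — displacement (vector) divided by time (scalar)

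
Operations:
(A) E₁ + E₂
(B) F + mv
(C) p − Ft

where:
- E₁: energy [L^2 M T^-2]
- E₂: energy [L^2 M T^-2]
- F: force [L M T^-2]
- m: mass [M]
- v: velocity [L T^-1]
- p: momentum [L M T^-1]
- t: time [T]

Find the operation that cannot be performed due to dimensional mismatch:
(B) F + mv

(A) E₁ + E₂: E₁ [L^2 M T^-2] and E₂ [L^2 M T^-2] — same dimensions ✓
(B) F + mv: F [L M T^-2] and mv [L M T^-1] — different dimensions cannot be added/subtracted ✗
(C) p − Ft: p [L M T^-1] and Ft [L M T^-1] — same dimensions ✓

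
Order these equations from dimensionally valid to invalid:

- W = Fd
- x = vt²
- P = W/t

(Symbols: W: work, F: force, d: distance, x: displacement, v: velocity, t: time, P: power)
Dimensionally correct: W = Fd, P = W/t
Dimensionally incorrect: x = vt²
Ordered (correct first, then incorrect): W = Fd, P = W/t, x = vt²

- W = Fd: LHS [L^2 M T^-2], RHS [L^2 M T^-2] → correct ✓
- x = vt²: LHS [L], RHS [L T] → incorrect ✗
- P = W/t: LHS [L^2 M T^-3], RHS [L^2 M T^-3] → correct ✓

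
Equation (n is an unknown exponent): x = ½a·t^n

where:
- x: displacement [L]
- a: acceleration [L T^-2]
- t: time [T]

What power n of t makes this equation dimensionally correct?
n = 2

x has dimensions [L]; t has dimensions [T].
The rest of the RHS has dimensions [L T^-2], so t^n must supply [T^2].
With n = 2: ½a·t^2 has dimensions [L], matching the LHS ✓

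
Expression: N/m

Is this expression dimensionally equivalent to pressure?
No

The expression N/m has dimensions [M T^-2], but pressure has dimensions [L^-1 M T^-2].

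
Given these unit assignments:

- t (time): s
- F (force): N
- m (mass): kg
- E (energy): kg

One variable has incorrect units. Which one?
E

The variable E (energy) should have units J, not kg.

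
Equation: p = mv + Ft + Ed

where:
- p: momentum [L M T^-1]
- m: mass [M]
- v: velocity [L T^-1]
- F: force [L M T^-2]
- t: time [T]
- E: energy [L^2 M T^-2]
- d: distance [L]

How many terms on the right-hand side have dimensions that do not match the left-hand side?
1

LHS p: [L M T^-1]
- mv: [L M T^-1] ✓
- Ft: [L M T^-1] ✓
- Ed: [L^3 M T^-2] ✗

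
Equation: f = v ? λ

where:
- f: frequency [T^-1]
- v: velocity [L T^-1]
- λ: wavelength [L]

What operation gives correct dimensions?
division (÷): f = v ÷ λ

f [T^-1]; v [L T^-1]; λ [L].
v × λ → [L^2 T^-1] ✗
v ÷ λ → [T^-1] ✓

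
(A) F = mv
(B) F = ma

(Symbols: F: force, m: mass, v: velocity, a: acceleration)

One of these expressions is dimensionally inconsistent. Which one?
(A)

(A) F = mv: LHS [L M T^-2], RHS [L M T^-1] ✗
(B) F = ma: LHS [L M T^-2], RHS [L M T^-2] ✓

Expression (A) F = mv is dimensionally incorrect.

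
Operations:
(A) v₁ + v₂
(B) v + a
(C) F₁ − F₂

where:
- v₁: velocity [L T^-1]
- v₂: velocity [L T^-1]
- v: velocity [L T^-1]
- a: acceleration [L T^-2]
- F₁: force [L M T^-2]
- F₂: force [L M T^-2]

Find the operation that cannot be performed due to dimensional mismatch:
(B) v + a

(A) v₁ + v₂: v₁ [L T^-1] and v₂ [L T^-1] — same dimensions ✓
(B) v + a: v [L T^-1] and a [L T^-2] — different dimensions cannot be added/subtracted ✗
(C) F₁ − F₂: F₁ [L M T^-2] and F₂ [L M T^-2] — same dimensions ✓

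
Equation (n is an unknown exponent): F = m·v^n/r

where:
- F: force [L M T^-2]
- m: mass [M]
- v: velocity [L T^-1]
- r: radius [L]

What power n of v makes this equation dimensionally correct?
n = 2

F has dimensions [L M T^-2]; v has dimensions [L T^-1].
The rest of the RHS has dimensions [L^-1 M], so v^n must supply [L^2 T^-2].
With n = 2: m·v^2/r has dimensions [L M T^-2], matching the LHS ✓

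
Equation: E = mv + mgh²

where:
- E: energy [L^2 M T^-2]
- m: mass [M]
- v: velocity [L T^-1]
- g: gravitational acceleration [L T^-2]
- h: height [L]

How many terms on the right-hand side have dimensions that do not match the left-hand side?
2

LHS E: [L^2 M T^-2]
- mv: [L M T^-1] ✗
- mgh²: [L^3 M T^-2] ✗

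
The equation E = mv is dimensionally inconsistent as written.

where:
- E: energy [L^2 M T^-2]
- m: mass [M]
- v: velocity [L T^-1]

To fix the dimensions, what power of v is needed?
The exponent of v should be 2: E = mv^2

The LHS E has dimensions [L^2 M T^-2]; v has dimensions [L T^-1].
As written, the RHS mv (exponent 1 on v) has dimensions [L M T^-1], which does not match.
With exponent 2, the RHS mv^2 has dimensions [L^2 M T^-2], matching the LHS.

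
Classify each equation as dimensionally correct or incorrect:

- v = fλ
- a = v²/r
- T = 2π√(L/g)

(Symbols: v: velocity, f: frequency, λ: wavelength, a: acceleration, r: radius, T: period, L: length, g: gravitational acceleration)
Dimensionally correct: v = fλ, a = v²/r, T = 2π√(L/g)
Dimensionally incorrect: none
Ordered (correct first, then incorrect): v = fλ, a = v²/r, T = 2π√(L/g)

- v = fλ: LHS [L T^-1], RHS [L T^-1] → correct ✓
- a = v²/r: LHS [L T^-2], RHS [L T^-2] → correct ✓
- T = 2π√(L/g): LHS [T], RHS [T] → correct ✓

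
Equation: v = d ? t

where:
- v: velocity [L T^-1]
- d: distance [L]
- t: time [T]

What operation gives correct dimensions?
division (÷): v = d ÷ t

v [L T^-1]; d [L]; t [T].
d × t → [L T] ✗
d ÷ t → [L T^-1] ✓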